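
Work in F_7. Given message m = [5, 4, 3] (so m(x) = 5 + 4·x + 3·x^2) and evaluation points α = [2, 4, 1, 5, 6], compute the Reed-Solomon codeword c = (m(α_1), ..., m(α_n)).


c = [4, 6, 5, 2, 4]

Message polynomial: m(x) = 5 + 4·x + 3·x^2 (mod 7).
For each evaluation point α_i, compute m(α_i) mod 7:
  α_1 = 2: Horner steps 3 → 3 → 4, so m(2) = 4.
  α_2 = 4: Horner steps 3 → 2 → 6, so m(4) = 6.
  α_3 = 1: Horner steps 3 → 0 → 5, so m(1) = 5.
  α_4 = 5: Horner steps 3 → 5 → 2, so m(5) = 2.
  α_5 = 6: Horner steps 3 → 1 → 4, so m(6) = 4.
Codeword c = [4, 6, 5, 2, 4] ∈ F_7^5.


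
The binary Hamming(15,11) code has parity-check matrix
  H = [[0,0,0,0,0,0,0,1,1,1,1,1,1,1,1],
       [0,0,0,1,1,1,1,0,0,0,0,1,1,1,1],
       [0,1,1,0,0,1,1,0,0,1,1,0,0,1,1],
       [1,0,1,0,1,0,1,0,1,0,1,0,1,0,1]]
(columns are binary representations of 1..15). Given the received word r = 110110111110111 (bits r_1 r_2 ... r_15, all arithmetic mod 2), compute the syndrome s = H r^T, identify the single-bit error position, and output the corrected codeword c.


s = (1, 0, 0, 1)^T, error position = 9, corrected codeword c = 110110110110111

Compute s = H r^T mod 2 one row at a time:
  s_1 = 1 + 1 + 1 + 1 + 0 + 1 + 1 + 1 = 7 ≡ 1 (mod 2).
  s_2 = 1 + 1 + 0 + 1 + 0 + 1 + 1 + 1 = 6 ≡ 0 (mod 2).
  s_3 = 1 + 0 + 0 + 1 + 1 + 1 + 1 + 1 = 6 ≡ 0 (mod 2).
  s_4 = 1 + 0 + 1 + 1 + 1 + 1 + 1 + 1 = 7 ≡ 1 (mod 2).
s = (1, 0, 0, 1)^T — this equals column 9 of H (binary 1001), so error is at position 9.
Correct: flip bit 9 of r = 110110111110111 to get c = 110110110110111.


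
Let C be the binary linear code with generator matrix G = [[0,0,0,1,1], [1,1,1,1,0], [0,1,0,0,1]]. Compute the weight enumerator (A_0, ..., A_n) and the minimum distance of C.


Weight distribution: A_0 = 1, A_2 = 4, A_4 = 3. Minimum distance d = 2.

Enumerate all 2^3 = 8 messages m ∈ F_2^3.
For each, compute codeword c = mG in F_2^5, then tally its weight.
  m = 000 → c = 00000, weight = 0.
  m = 100 → c = 00011, weight = 2.
  m = 010 → c = 11110, weight = 4.
  m = 110 → c = 11101, weight = 4.
  m = 001 → c = 01001, weight = 2.
  m = 101 → c = 01010, weight = 2.
  m = 011 → c = 10111, weight = 4.
  m = 111 → c = 10100, weight = 2.
Tally weights:
  weight 0: 1 codewords.
  weight 2: 4 codewords.
  weight 4: 3 codewords.
Minimum distance d = smallest w > 0 with A_w > 0 = 2.
Sanity: Σ A_w = 8 = 2^3 = 8 ✓.


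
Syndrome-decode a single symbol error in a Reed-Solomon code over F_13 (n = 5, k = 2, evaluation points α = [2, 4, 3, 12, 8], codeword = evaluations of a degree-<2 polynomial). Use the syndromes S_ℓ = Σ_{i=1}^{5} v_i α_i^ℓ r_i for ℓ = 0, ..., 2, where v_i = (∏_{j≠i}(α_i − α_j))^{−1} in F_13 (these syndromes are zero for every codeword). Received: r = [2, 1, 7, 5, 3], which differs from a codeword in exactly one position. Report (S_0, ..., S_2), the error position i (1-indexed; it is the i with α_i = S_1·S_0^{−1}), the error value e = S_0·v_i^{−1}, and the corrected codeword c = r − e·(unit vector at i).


S = (5, 10, 7), error at position 1, error magnitude e = 2, c = [0, 1, 7, 5, 3].

Step 1: column multipliers v_i = (∏_{j≠i}(α_i − α_j))^{−1} mod 13.
  i = 1 (α = 2): (2−4)(2−3)(2−12)(2−8) = (−2)·(−1)·(−10)·(−6) = 120 ≡ 3, so v_1 = 3^{−1} = 9 (mod 13).
  i = 2 (α = 4): (4−2)(4−3)(4−12)(4−8) = 2·1·(−8)·(−4) = 64 ≡ 12, so v_2 = 12^{−1} = 12 (mod 13).
  i = 3 (α = 3): (3−2)(3−4)(3−12)(3−8) = 1·(−1)·(−9)·(−5) = −45 ≡ 7, so v_3 = 7^{−1} = 2 (mod 13).
  i = 4 (α = 12): (12−2)(12−4)(12−3)(12−8) = 10·8·9·4 = 2880 ≡ 7, so v_4 = 7^{−1} = 2 (mod 13).
  i = 5 (α = 8): (8−2)(8−4)(8−3)(8−12) = 6·4·5·(−4) = −480 ≡ 1, so v_5 = 1^{−1} = 1 (mod 13).
  v = [9, 12, 2, 2, 1].
Step 2: syndromes of r = [2, 1, 7, 5, 3] (all sums mod 13).
  S_0 = Σ v_i r_i = 9·2 + 12·1 + 2·7 + 2·5 + 1·3 = 57 ≡ 5.
  S_1 = Σ v_i α_i r_i = 9·2·2 + 12·4·1 + 2·3·7 + 2·12·5 + 1·8·3 = 270 ≡ 10.
  α_i^2 mod 13 = [4, 3, 9, 1, 12].
  S_2 = Σ v_i α_i^2 r_i = 9·4·2 + 12·3·1 + 2·9·7 + 2·1·5 + 1·12·3 = 280 ≡ 7.
  S = (5, 10, 7) ≠ 0, so r is not a codeword (an error is present).
Step 3: locate the error. For a single error e at position i, S_ℓ = v_i·e·α_i^ℓ, so α_err = S_1/S_0.
  S_0^{−1} = 5^{−1} = 8 (mod 13), so α_err = 10·8 = 80 ≡ 2 = α_1. Error position i = 1.
  Consistency check: S_2/S_1 = 7·4 = 28 ≡ 2 = α_err ✓ (single-error assumption holds).
Step 4: error magnitude e = S_0/v_1 = S_0·∏_{j≠1}(α_1 − α_j) = 5·3 = 15 ≡ 2 (mod 13).
Step 5: correct position 1: c_1 = r_1 − e = 2 − 2 ≡ 0 (mod 13). Hence c = [0, 1, 7, 5, 3].
  Check: interpolating c through the α_i gives m(x) = 12 + 7·x (degree < 2) with m(α_i) = c_i for every i, so c is indeed a codeword.


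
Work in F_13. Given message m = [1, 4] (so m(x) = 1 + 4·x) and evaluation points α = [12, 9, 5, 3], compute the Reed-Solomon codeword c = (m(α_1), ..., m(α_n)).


c = [10, 11, 8, 0]

Message polynomial: m(x) = 1 + 4·x (mod 13).
For each evaluation point α_i, compute m(α_i) mod 13:
  α_1 = 12: Horner steps 4 → 10, so m(12) = 10.
  α_2 = 9: Horner steps 4 → 11, so m(9) = 11.
  α_3 = 5: Horner steps 4 → 8, so m(5) = 8.
  α_4 = 3: Horner steps 4 → 0, so m(3) = 0.
Codeword c = [10, 11, 8, 0] ∈ F_13^4.


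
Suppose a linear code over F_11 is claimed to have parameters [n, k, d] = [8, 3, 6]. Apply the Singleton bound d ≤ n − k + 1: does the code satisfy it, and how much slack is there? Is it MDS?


Singleton RHS = n − k + 1 = 6, slack = 0, bound satisfied, MDS.

Singleton bound: d ≤ n − k + 1.
Here n = 8, k = 3, so n − k + 1 = 6.
Given d = 6, check d ≤ 6: YES.
Slack = (n − k + 1) − d = 0.
The code is MDS (slack = 0).
Description: the claimed parameters are [8, 3, 6]_11; such a code would be MDS (meets Singleton bound).


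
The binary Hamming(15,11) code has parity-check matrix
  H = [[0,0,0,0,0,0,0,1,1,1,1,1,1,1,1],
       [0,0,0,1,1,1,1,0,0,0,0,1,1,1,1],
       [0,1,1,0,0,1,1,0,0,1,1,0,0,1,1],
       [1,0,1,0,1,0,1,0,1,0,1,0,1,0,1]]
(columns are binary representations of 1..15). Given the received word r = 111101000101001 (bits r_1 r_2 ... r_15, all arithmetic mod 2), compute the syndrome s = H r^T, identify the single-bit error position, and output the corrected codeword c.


s = (1, 0, 1, 1)^T, error position = 11, corrected codeword c = 111101000111001

Compute s = H r^T mod 2 one row at a time:
  s_1 = 0 + 0 + 1 + 0 + 1 + 0 + 0 + 1 = 3 ≡ 1 (mod 2).
  s_2 = 1 + 0 + 1 + 0 + 1 + 0 + 0 + 1 = 4 ≡ 0 (mod 2).
  s_3 = 1 + 1 + 1 + 0 + 1 + 0 + 0 + 1 = 5 ≡ 1 (mod 2).
  s_4 = 1 + 1 + 0 + 0 + 0 + 0 + 0 + 1 = 3 ≡ 1 (mod 2).
s = (1, 0, 1, 1)^T — this equals column 11 of H (binary 1011), so error is at position 11.
Correct: flip bit 11 of r = 111101000101001 to get c = 111101000111001.


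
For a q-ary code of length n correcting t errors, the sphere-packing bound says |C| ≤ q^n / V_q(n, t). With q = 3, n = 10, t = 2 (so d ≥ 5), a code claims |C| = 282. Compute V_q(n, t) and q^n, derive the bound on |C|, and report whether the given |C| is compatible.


V_q(n, t) = 201, q^n = 59049, Hamming bound = 293, |C| = 282 ≤ bound (satisfied).

Step 1: Compute V_q(n, t) = Σ_{j=0}^2 C(n, j) (q−1)^j.
  j = 0: C(10,0)·(2)^0 = 1·1 = 1.
  j = 1: C(10,1)·(2)^1 = 10·2 = 20.
  j = 2: C(10,2)·(2)^2 = 45·4 = 180.
  V_q(n, t) = 1 + 20 + 180 = 201.
Step 2: q^n = 3^10 = 59049.
Step 3: Hamming bound ⌊q^n / V_q(n,t)⌋ = ⌊59049/201⌋ = 293.
Step 4: Compare |C| = 282 to 293: satisfied.
The claimed |C| lies below the Hamming bound.


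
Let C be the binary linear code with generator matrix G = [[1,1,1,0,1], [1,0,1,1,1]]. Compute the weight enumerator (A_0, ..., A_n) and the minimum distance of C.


Weight distribution: A_0 = 1, A_2 = 1, A_4 = 2. Minimum distance d = 2.

Enumerate all 2^2 = 4 messages m ∈ F_2^2.
For each, compute codeword c = mG in F_2^5, then tally its weight.
  m = 00 → c = 00000, weight = 0.
  m = 10 → c = 11101, weight = 4.
  m = 01 → c = 10111, weight = 4.
  m = 11 → c = 01010, weight = 2.
Tally weights:
  weight 0: 1 codewords.
  weight 2: 1 codewords.
  weight 4: 2 codewords.
Minimum distance d = smallest w > 0 with A_w > 0 = 2.
Sanity: Σ A_w = 4 = 2^2 = 4 ✓.


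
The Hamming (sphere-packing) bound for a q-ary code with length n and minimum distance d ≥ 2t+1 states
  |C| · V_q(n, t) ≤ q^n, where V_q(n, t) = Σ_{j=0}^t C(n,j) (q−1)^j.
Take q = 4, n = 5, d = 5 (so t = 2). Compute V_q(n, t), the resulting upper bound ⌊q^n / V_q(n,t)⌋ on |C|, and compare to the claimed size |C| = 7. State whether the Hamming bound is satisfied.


V_q(n, t) = 106, q^n = 1024, Hamming bound = 9, |C| = 7 ≤ bound (satisfied).

Step 1: Compute V_q(n, t) = Σ_{j=0}^2 C(n, j) (q−1)^j.
  j = 0: C(5,0)·(3)^0 = 1·1 = 1.
  j = 1: C(5,1)·(3)^1 = 5·3 = 15.
  j = 2: C(5,2)·(3)^2 = 10·9 = 90.
  V_q(n, t) = 1 + 15 + 90 = 106.
Step 2: q^n = 4^5 = 1024.
Step 3: Hamming bound ⌊q^n / V_q(n,t)⌋ = ⌊1024/106⌋ = 9.
Step 4: Compare |C| = 7 to 9: satisfied.
The claimed |C| lies below the Hamming bound.


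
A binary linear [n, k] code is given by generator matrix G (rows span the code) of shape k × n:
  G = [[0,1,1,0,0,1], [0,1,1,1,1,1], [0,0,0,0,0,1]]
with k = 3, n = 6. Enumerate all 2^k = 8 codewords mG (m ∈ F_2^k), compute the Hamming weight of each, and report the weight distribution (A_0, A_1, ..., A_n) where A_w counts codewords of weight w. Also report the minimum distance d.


Weight distribution: A_0 = 1, A_1 = 1, A_2 = 2, A_3 = 2, A_4 = 1, A_5 = 1. Minimum distance d = 1.

Enumerate all 2^3 = 8 messages m ∈ F_2^3.
For each, compute codeword c = mG in F_2^6, then tally its weight.
  m = 000 → c = 000000, weight = 0.
  m = 100 → c = 011001, weight = 3.
  m = 010 → c = 011111, weight = 5.
  m = 110 → c = 000110, weight = 2.
  m = 001 → c = 000001, weight = 1.
  m = 101 → c = 011000, weight = 2.
  m = 011 → c = 011110, weight = 4.
  m = 111 → c = 000111, weight = 3.
Tally weights:
  weight 0: 1 codewords.
  weight 1: 1 codewords.
  weight 2: 2 codewords.
  weight 3: 2 codewords.
  weight 4: 1 codewords.
  weight 5: 1 codewords.
Minimum distance d = smallest w > 0 with A_w > 0 = 1.
Sanity: Σ A_w = 8 = 2^3 = 8 ✓.


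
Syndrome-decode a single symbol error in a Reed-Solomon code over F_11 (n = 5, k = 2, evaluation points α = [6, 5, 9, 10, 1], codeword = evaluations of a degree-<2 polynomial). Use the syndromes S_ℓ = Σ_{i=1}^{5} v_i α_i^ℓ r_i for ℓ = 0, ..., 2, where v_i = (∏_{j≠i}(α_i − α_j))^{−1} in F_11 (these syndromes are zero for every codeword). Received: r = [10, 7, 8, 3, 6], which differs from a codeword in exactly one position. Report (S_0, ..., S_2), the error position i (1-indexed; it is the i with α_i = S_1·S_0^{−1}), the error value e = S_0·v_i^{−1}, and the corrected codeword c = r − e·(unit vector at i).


S = (9, 2, 9), error at position 4, error magnitude e = 3, c = [10, 7, 8, 0, 6].

Step 1: column multipliers v_i = (∏_{j≠i}(α_i − α_j))^{−1} mod 11.
  i = 1 (α = 6): (6−5)(6−9)(6−10)(6−1) = 1·(−3)·(−4)·5 = 60 ≡ 5, so v_1 = 5^{−1} = 9 (mod 11).
  i = 2 (α = 5): (5−6)(5−9)(5−10)(5−1) = (−1)·(−4)·(−5)·4 = −80 ≡ 8, so v_2 = 8^{−1} = 7 (mod 11).
  i = 3 (α = 9): (9−6)(9−5)(9−10)(9−1) = 3·4·(−1)·8 = −96 ≡ 3, so v_3 = 3^{−1} = 4 (mod 11).
  i = 4 (α = 10): (10−6)(10−5)(10−9)(10−1) = 4·5·1·9 = 180 ≡ 4, so v_4 = 4^{−1} = 3 (mod 11).
  i = 5 (α = 1): (1−6)(1−5)(1−9)(1−10) = (−5)·(−4)·(−8)·(−9) = 1440 ≡ 10, so v_5 = 10^{−1} = 10 (mod 11).
  v = [9, 7, 4, 3, 10].
Step 2: syndromes of r = [10, 7, 8, 3, 6] (all sums mod 11).
  S_0 = Σ v_i r_i = 9·10 + 7·7 + 4·8 + 3·3 + 10·6 = 240 ≡ 9.
  S_1 = Σ v_i α_i r_i = 9·6·10 + 7·5·7 + 4·9·8 + 3·10·3 + 10·1·6 = 1223 ≡ 2.
  α_i^2 mod 11 = [3, 3, 4, 1, 1].
  S_2 = Σ v_i α_i^2 r_i = 9·3·10 + 7·3·7 + 4·4·8 + 3·1·3 + 10·1·6 = 614 ≡ 9.
  S = (9, 2, 9) ≠ 0, so r is not a codeword (an error is present).
Step 3: locate the error. For a single error e at position i, S_ℓ = v_i·e·α_i^ℓ, so α_err = S_1/S_0.
  S_0^{−1} = 9^{−1} = 5 (mod 11), so α_err = 2·5 = 10 ≡ 10 = α_4. Error position i = 4.
  Consistency check: S_2/S_1 = 9·6 = 54 ≡ 10 = α_err ✓ (single-error assumption holds).
Step 4: error magnitude e = S_0/v_4 = S_0·∏_{j≠4}(α_4 − α_j) = 9·4 = 36 ≡ 3 (mod 11).
Step 5: correct position 4: c_4 = r_4 − e = 3 − 3 ≡ 0 (mod 11). Hence c = [10, 7, 8, 0, 6].
  Check: interpolating c through the α_i gives m(x) = 3 + 3·x (degree < 2) with m(α_i) = c_i for every i, so c is indeed a codeword.


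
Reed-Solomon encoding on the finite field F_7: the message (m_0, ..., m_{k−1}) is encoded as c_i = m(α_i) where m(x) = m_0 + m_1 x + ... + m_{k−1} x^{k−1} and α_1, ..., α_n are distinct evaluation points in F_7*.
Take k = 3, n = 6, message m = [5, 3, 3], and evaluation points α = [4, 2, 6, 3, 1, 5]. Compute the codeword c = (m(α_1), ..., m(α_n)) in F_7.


c = [2, 2, 5, 6, 4, 4]

Message polynomial: m(x) = 5 + 3·x + 3·x^2 (mod 7).
For each evaluation point α_i, compute m(α_i) mod 7:
  α_1 = 4: Horner steps 3 → 1 → 2, so m(4) = 2.
  α_2 = 2: Horner steps 3 → 2 → 2, so m(2) = 2.
  α_3 = 6: Horner steps 3 → 0 → 5, so m(6) = 5.
  α_4 = 3: Horner steps 3 → 5 → 6, so m(3) = 6.
  α_5 = 1: Horner steps 3 → 6 → 4, so m(1) = 4.
  α_6 = 5: Horner steps 3 → 4 → 4, so m(5) = 4.
Codeword c = [2, 2, 5, 6, 4, 4] ∈ F_7^6.


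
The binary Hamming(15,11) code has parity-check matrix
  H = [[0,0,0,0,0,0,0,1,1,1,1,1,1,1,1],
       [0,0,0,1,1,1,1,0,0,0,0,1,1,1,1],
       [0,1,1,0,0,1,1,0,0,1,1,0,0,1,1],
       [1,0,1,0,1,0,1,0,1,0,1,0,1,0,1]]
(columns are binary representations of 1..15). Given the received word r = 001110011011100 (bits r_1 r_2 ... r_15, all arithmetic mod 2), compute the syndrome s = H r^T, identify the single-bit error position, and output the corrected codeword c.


s = (1, 0, 0, 1)^T, error position = 9, corrected codeword c = 001110010011100

Compute s = H r^T mod 2 one row at a time:
  s_1 = 1 + 1 + 0 + 1 + 1 + 1 + 0 + 0 = 5 ≡ 1 (mod 2).
  s_2 = 1 + 1 + 0 + 0 + 1 + 1 + 0 + 0 = 4 ≡ 0 (mod 2).
  s_3 = 0 + 1 + 0 + 0 + 0 + 1 + 0 + 0 = 2 ≡ 0 (mod 2).
  s_4 = 0 + 1 + 1 + 0 + 1 + 1 + 1 + 0 = 5 ≡ 1 (mod 2).
s = (1, 0, 0, 1)^T — this equals column 9 of H (binary 1001), so error is at position 9.
Correct: flip bit 9 of r = 001110011011100 to get c = 001110010011100.


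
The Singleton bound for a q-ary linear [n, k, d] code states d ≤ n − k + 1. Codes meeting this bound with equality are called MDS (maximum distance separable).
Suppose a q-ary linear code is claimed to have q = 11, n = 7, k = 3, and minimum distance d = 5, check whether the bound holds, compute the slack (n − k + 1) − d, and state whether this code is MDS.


Singleton RHS = n − k + 1 = 5, slack = 0, bound satisfied, MDS.

Singleton bound: d ≤ n − k + 1.
Here n = 7, k = 3, so n − k + 1 = 5.
Given d = 5, check d ≤ 5: YES.
Slack = (n − k + 1) − d = 0.
The code is MDS (slack = 0).
Description: the claimed parameters are [7, 3, 5]_11; such a code would be MDS (meets Singleton bound).


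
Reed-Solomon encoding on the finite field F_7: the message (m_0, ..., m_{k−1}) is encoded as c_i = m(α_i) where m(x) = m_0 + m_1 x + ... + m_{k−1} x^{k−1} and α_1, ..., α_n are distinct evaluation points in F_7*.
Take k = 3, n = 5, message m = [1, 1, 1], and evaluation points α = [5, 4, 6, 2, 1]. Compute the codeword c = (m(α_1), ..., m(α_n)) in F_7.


c = [3, 0, 1, 0, 3]

Message polynomial: m(x) = 1 + 1·x + 1·x^2 (mod 7).
For each evaluation point α_i, compute m(α_i) mod 7:
  α_1 = 5: Horner steps 1 → 6 → 3, so m(5) = 3.
  α_2 = 4: Horner steps 1 → 5 → 0, so m(4) = 0.
  α_3 = 6: Horner steps 1 → 0 → 1, so m(6) = 1.
  α_4 = 2: Horner steps 1 → 3 → 0, so m(2) = 0.
  α_5 = 1: Horner steps 1 → 2 → 3, so m(1) = 3.
Codeword c = [3, 0, 1, 0, 3] ∈ F_7^5.


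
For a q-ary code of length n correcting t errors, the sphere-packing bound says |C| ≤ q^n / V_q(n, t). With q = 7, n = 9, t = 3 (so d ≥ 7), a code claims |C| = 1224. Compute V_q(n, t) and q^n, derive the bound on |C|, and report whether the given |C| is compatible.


V_q(n, t) = 19495, q^n = 40353607, Hamming bound = 2069, |C| = 1224 ≤ bound (satisfied).

Step 1: Compute V_q(n, t) = Σ_{j=0}^3 C(n, j) (q−1)^j.
  j = 0: C(9,0)·(6)^0 = 1·1 = 1.
  j = 1: C(9,1)·(6)^1 = 9·6 = 54.
  j = 2: C(9,2)·(6)^2 = 36·36 = 1296.
  j = 3: C(9,3)·(6)^3 = 84·216 = 18144.
  V_q(n, t) = 1 + 54 + 1296 + 18144 = 19495.
Step 2: q^n = 7^9 = 40353607.
Step 3: Hamming bound ⌊q^n / V_q(n,t)⌋ = ⌊40353607/19495⌋ = 2069.
Step 4: Compare |C| = 1224 to 2069: satisfied.
The claimed |C| lies below the Hamming bound.


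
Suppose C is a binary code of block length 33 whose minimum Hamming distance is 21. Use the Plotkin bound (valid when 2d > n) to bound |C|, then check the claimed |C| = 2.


Plotkin bound M ≤ 4; given |C| = 2 ≤ bound (satisfied).

Check applicability: 2d = 42, n = 33.
2d − n = 9 > 0, so Plotkin applies.
Compute d/(2d−n) = 21/9 ≈ 2.3333.
⌊d/(2d−n)⌋ = 2.
Plotkin bound: M ≤ 2·2 = 4.
Given |C| = 2, check: satisfied.
This |C| is below the Plotkin bound.


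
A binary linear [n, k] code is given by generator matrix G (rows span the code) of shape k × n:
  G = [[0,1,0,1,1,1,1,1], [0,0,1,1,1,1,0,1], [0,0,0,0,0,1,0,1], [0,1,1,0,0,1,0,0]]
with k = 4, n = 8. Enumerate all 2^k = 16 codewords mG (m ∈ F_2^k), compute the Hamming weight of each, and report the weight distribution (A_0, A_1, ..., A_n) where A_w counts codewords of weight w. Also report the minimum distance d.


Weight distribution: A_0 = 1, A_2 = 3, A_3 = 4, A_4 = 3, A_5 = 4, A_6 = 1. Minimum distance d = 2.

Enumerate all 2^4 = 16 messages m ∈ F_2^4.
For each, compute codeword c = mG in F_2^8, then tally its weight.
  m = 0000 → c = 00000000, weight = 0.
  m = 1000 → c = 01011111, weight = 6.
  m = 0100 → c = 00111101, weight = 5.
  m = 1100 → c = 01100010, weight = 3.
  m = 0010 → c = 00000101, weight = 2.
  m = 1010 → c = 01011010, weight = 4.
  m = 0110 → c = 00111000, weight = 3.
  m = 1110 → c = 01100111, weight = 5.
  m = 0001 → c = 01100100, weight = 3.
  m = 1001 → c = 00111011, weight = 5.
  m = 0101 → c = 01011001, weight = 4.
  m = 1101 → c = 00000110, weight = 2.
  m = 0011 → c = 01100001, weight = 3.
  m = 1011 → c = 00111110, weight = 5.
  m = 0111 → c = 01011100, weight = 4.
  m = 1111 → c = 00000011, weight = 2.
Tally weights:
  weight 0: 1 codewords.
  weight 2: 3 codewords.
  weight 3: 4 codewords.
  weight 4: 3 codewords.
  weight 5: 4 codewords.
  weight 6: 1 codewords.
Minimum distance d = smallest w > 0 with A_w > 0 = 2.
Sanity: Σ A_w = 16 = 2^4 = 16 ✓.


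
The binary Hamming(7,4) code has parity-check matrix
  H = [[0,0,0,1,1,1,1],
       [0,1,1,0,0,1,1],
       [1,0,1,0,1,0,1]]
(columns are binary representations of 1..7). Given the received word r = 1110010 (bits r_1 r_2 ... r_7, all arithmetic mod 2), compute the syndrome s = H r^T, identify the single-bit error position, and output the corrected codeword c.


s = (1, 1, 0)^T, error position = 6, corrected codeword c = 1110000

Compute s = H r^T mod 2 one row at a time:
  s_1 = 0 + 0 + 1 + 0 = 1 ≡ 1 (mod 2).
  s_2 = 1 + 1 + 1 + 0 = 3 ≡ 1 (mod 2).
  s_3 = 1 + 1 + 0 + 0 = 2 ≡ 0 (mod 2).
s = (1, 1, 0)^T — this equals column 6 of H (binary 110), so error is at position 6.
Correct: flip bit 6 of r = 1110010 to get c = 1110000.


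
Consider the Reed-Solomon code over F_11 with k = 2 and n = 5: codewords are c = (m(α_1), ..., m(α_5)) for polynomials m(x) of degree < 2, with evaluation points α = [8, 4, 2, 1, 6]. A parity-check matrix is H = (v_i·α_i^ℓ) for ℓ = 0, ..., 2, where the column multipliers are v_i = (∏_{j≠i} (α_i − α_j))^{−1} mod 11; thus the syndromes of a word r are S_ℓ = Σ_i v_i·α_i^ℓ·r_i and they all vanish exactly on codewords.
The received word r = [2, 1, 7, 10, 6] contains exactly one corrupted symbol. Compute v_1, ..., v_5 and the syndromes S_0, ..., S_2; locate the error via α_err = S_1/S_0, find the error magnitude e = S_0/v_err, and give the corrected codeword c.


S = (4, 10, 3), error at position 1, error magnitude e = 2, c = [0, 1, 7, 10, 6].

Step 1: column multipliers v_i = (∏_{j≠i}(α_i − α_j))^{−1} mod 11.
  i = 1 (α = 8): (8−4)(8−2)(8−1)(8−6) = 4·6·7·2 = 336 ≡ 6, so v_1 = 6^{−1} = 2 (mod 11).
  i = 2 (α = 4): (4−8)(4−2)(4−1)(4−6) = (−4)·2·3·(−2) = 48 ≡ 4, so v_2 = 4^{−1} = 3 (mod 11).
  i = 3 (α = 2): (2−8)(2−4)(2−1)(2−6) = (−6)·(−2)·1·(−4) = −48 ≡ 7, so v_3 = 7^{−1} = 8 (mod 11).
  i = 4 (α = 1): (1−8)(1−4)(1−2)(1−6) = (−7)·(−3)·(−1)·(−5) = 105 ≡ 6, so v_4 = 6^{−1} = 2 (mod 11).
  i = 5 (α = 6): (6−8)(6−4)(6−2)(6−1) = (−2)·2·4·5 = −80 ≡ 8, so v_5 = 8^{−1} = 7 (mod 11).
  v = [2, 3, 8, 2, 7].
Step 2: syndromes of r = [2, 1, 7, 10, 6] (all sums mod 11).
  S_0 = Σ v_i r_i = 2·2 + 3·1 + 8·7 + 2·10 + 7·6 = 125 ≡ 4.
  S_1 = Σ v_i α_i r_i = 2·8·2 + 3·4·1 + 8·2·7 + 2·1·10 + 7·6·6 = 428 ≡ 10.
  α_i^2 mod 11 = [9, 5, 4, 1, 3].
  S_2 = Σ v_i α_i^2 r_i = 2·9·2 + 3·5·1 + 8·4·7 + 2·1·10 + 7·3·6 = 421 ≡ 3.
  S = (4, 10, 3) ≠ 0, so r is not a codeword (an error is present).
Step 3: locate the error. For a single error e at position i, S_ℓ = v_i·e·α_i^ℓ, so α_err = S_1/S_0.
  S_0^{−1} = 4^{−1} = 3 (mod 11), so α_err = 10·3 = 30 ≡ 8 = α_1. Error position i = 1.
  Consistency check: S_2/S_1 = 3·10 = 30 ≡ 8 = α_err ✓ (single-error assumption holds).
Step 4: error magnitude e = S_0/v_1 = S_0·∏_{j≠1}(α_1 − α_j) = 4·6 = 24 ≡ 2 (mod 11).
Step 5: correct position 1: c_1 = r_1 − e = 2 − 2 ≡ 0 (mod 11). Hence c = [0, 1, 7, 10, 6].
  Check: interpolating c through the α_i gives m(x) = 2 + 8·x (degree < 2) with m(α_i) = c_i for every i, so c is indeed a codeword.


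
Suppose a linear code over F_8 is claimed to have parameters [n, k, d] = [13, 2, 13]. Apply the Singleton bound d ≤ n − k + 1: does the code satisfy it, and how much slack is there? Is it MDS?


Singleton RHS = n − k + 1 = 12, slack = -1, bound violated (no such code; not MDS).

Singleton bound: d ≤ n − k + 1.
Here n = 13, k = 2, so n − k + 1 = 12.
Given d = 13, check d ≤ 12: NO.
Slack = (n − k + 1) − d = -1.
The slack is negative: d = 13 exceeds n − k + 1 = 12 by 1, so the Singleton bound is violated and no linear [13, 2, 13]_8 code can exist. In particular it is not MDS (MDS requires d = n − k + 1 exactly).
Description: the claimed parameters are [13, 2, 13]_8; such a code would be impossible (violates the Singleton bound).


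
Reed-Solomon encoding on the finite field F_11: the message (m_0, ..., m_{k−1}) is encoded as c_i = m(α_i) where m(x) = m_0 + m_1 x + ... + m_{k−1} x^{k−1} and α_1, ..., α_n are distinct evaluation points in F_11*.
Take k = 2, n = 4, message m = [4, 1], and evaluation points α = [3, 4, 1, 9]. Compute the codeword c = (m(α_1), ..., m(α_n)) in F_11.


c = [7, 8, 5, 2]

Message polynomial: m(x) = 4 + 1·x (mod 11).
For each evaluation point α_i, compute m(α_i) mod 11:
  α_1 = 3: Horner steps 1 → 7, so m(3) = 7.
  α_2 = 4: Horner steps 1 → 8, so m(4) = 8.
  α_3 = 1: Horner steps 1 → 5, so m(1) = 5.
  α_4 = 9: Horner steps 1 → 2, so m(9) = 2.
Codeword c = [7, 8, 5, 2] ∈ F_11^4.


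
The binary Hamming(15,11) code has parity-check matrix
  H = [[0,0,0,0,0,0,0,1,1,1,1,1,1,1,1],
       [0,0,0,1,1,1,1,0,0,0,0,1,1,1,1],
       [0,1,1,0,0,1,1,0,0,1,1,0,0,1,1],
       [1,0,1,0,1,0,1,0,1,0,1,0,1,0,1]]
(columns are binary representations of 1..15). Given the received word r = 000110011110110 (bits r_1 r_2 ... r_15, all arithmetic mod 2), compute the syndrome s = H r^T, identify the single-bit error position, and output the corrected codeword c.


s = (0, 0, 1, 0)^T, error position = 2, corrected codeword c = 010110011110110

Compute s = H r^T mod 2 one row at a time:
  s_1 = 1 + 1 + 1 + 1 + 0 + 1 + 1 + 0 = 6 ≡ 0 (mod 2).
  s_2 = 1 + 1 + 0 + 0 + 0 + 1 + 1 + 0 = 4 ≡ 0 (mod 2).
  s_3 = 0 + 0 + 0 + 0 + 1 + 1 + 1 + 0 = 3 ≡ 1 (mod 2).
  s_4 = 0 + 0 + 1 + 0 + 1 + 1 + 1 + 0 = 4 ≡ 0 (mod 2).
s = (0, 0, 1, 0)^T — this equals column 2 of H (binary 0010), so error is at position 2.
Correct: flip bit 2 of r = 000110011110110 to get c = 010110011110110.


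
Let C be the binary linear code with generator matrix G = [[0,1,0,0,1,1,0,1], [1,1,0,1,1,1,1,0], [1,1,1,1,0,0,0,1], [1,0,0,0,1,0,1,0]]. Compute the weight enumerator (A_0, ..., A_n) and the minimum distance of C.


Weight distribution: A_0 = 1, A_3 = 4, A_4 = 5, A_5 = 4, A_6 = 2. Minimum distance d = 3.

Enumerate all 2^4 = 16 messages m ∈ F_2^4.
For each, compute codeword c = mG in F_2^8, then tally its weight.
  m = 0000 → c = 00000000, weight = 0.
  m = 1000 → c = 01001101, weight = 4.
  m = 0100 → c = 11011110, weight = 6.
  m = 1100 → c = 10010011, weight = 4.
  m = 0010 → c = 11110001, weight = 5.
  m = 1010 → c = 10111100, weight = 5.
  m = 0110 → c = 00101111, weight = 5.
  m = 1110 → c = 01100010, weight = 3.
  m = 0001 → c = 10001010, weight = 3.
  m = 1001 → c = 11000111, weight = 5.
  m = 0101 → c = 01010100, weight = 3.
  m = 1101 → c = 00011001, weight = 3.
  m = 0011 → c = 01111011, weight = 6.
  m = 1011 → c = 00110110, weight = 4.
  m = 0111 → c = 10100101, weight = 4.
  m = 1111 → c = 11101000, weight = 4.
Tally weights:
  weight 0: 1 codewords.
  weight 3: 4 codewords.
  weight 4: 5 codewords.
  weight 5: 4 codewords.
  weight 6: 2 codewords.
Minimum distance d = smallest w > 0 with A_w > 0 = 3.
Sanity: Σ A_w = 16 = 2^4 = 16 ✓.


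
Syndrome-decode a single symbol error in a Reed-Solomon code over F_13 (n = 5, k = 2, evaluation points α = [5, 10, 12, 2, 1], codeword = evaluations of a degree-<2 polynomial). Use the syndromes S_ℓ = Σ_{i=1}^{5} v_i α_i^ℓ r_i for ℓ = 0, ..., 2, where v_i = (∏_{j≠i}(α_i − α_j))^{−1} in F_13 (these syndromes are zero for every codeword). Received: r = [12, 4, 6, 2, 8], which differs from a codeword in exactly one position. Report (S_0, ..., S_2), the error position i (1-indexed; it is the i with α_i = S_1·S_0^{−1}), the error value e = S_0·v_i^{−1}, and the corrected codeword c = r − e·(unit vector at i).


S = (12, 11, 9), error at position 4, error magnitude e = 6, c = [12, 4, 6, 9, 8].

Step 1: column multipliers v_i = (∏_{j≠i}(α_i − α_j))^{−1} mod 13.
  i = 1 (α = 5): (5−10)(5−12)(5−2)(5−1) = (−5)·(−7)·3·4 = 420 ≡ 4, so v_1 = 4^{−1} = 10 (mod 13).
  i = 2 (α = 10): (10−5)(10−12)(10−2)(10−1) = 5·(−2)·8·9 = −720 ≡ 8, so v_2 = 8^{−1} = 5 (mod 13).
  i = 3 (α = 12): (12−5)(12−10)(12−2)(12−1) = 7·2·10·11 = 1540 ≡ 6, so v_3 = 6^{−1} = 11 (mod 13).
  i = 4 (α = 2): (2−5)(2−10)(2−12)(2−1) = (−3)·(−8)·(−10)·1 = −240 ≡ 7, so v_4 = 7^{−1} = 2 (mod 13).
  i = 5 (α = 1): (1−5)(1−10)(1−12)(1−2) = (−4)·(−9)·(−11)·(−1) = 396 ≡ 6, so v_5 = 6^{−1} = 11 (mod 13).
  v = [10, 5, 11, 2, 11].
Step 2: syndromes of r = [12, 4, 6, 2, 8] (all sums mod 13).
  S_0 = Σ v_i r_i = 10·12 + 5·4 + 11·6 + 2·2 + 11·8 = 298 ≡ 12.
  S_1 = Σ v_i α_i r_i = 10·5·12 + 5·10·4 + 11·12·6 + 2·2·2 + 11·1·8 = 1688 ≡ 11.
  α_i^2 mod 13 = [12, 9, 1, 4, 1].
  S_2 = Σ v_i α_i^2 r_i = 10·12·12 + 5·9·4 + 11·1·6 + 2·4·2 + 11·1·8 = 1790 ≡ 9.
  S = (12, 11, 9) ≠ 0, so r is not a codeword (an error is present).
Step 3: locate the error. For a single error e at position i, S_ℓ = v_i·e·α_i^ℓ, so α_err = S_1/S_0.
  S_0^{−1} = 12^{−1} = 12 (mod 13), so α_err = 11·12 = 132 ≡ 2 = α_4. Error position i = 4.
  Consistency check: S_2/S_1 = 9·6 = 54 ≡ 2 = α_err ✓ (single-error assumption holds).
Step 4: error magnitude e = S_0/v_4 = S_0·∏_{j≠4}(α_4 − α_j) = 12·7 = 84 ≡ 6 (mod 13).
Step 5: correct position 4: c_4 = r_4 − e = 2 − 6 ≡ 9 (mod 13). Hence c = [12, 4, 6, 9, 8].
  Check: interpolating c through the α_i gives m(x) = 7 + 1·x (degree < 2) with m(α_i) = c_i for every i, so c is indeed a codeword.


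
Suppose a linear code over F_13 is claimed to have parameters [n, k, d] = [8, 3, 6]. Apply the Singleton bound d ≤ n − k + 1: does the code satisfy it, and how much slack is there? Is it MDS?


Singleton RHS = n − k + 1 = 6, slack = 0, bound satisfied, MDS.

Singleton bound: d ≤ n − k + 1.
Here n = 8, k = 3, so n − k + 1 = 6.
Given d = 6, check d ≤ 6: YES.
Slack = (n − k + 1) − d = 0.
The code is MDS (slack = 0).
Description: the claimed parameters are [8, 3, 6]_13; such a code would be MDS (meets Singleton bound).


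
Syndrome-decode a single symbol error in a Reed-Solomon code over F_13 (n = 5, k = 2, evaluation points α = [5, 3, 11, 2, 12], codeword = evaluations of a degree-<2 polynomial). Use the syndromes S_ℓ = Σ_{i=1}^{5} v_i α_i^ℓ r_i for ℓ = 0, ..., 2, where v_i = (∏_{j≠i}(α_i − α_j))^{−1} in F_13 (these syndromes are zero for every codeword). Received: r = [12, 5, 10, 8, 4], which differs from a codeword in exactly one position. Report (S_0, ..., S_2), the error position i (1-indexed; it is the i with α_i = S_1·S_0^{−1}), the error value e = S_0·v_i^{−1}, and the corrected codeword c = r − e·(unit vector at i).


S = (12, 2, 9), error at position 3, error magnitude e = 3, c = [12, 5, 7, 8, 4].

Step 1: column multipliers v_i = (∏_{j≠i}(α_i − α_j))^{−1} mod 13.
  i = 1 (α = 5): (5−3)(5−11)(5−2)(5−12) = 2·(−6)·3·(−7) = 252 ≡ 5, so v_1 = 5^{−1} = 8 (mod 13).
  i = 2 (α = 3): (3−5)(3−11)(3−2)(3−12) = (−2)·(−8)·1·(−9) = −144 ≡ 12, so v_2 = 12^{−1} = 12 (mod 13).
  i = 3 (α = 11): (11−5)(11−3)(11−2)(11−12) = 6·8·9·(−1) = −432 ≡ 10, so v_3 = 10^{−1} = 4 (mod 13).
  i = 4 (α = 2): (2−5)(2−3)(2−11)(2−12) = (−3)·(−1)·(−9)·(−10) = 270 ≡ 10, so v_4 = 10^{−1} = 4 (mod 13).
  i = 5 (α = 12): (12−5)(12−3)(12−11)(12−2) = 7·9·1·10 = 630 ≡ 6, so v_5 = 6^{−1} = 11 (mod 13).
  v = [8, 12, 4, 4, 11].
Step 2: syndromes of r = [12, 5, 10, 8, 4] (all sums mod 13).
  S_0 = Σ v_i r_i = 8·12 + 12·5 + 4·10 + 4·8 + 11·4 = 272 ≡ 12.
  S_1 = Σ v_i α_i r_i = 8·5·12 + 12·3·5 + 4·11·10 + 4·2·8 + 11·12·4 = 1692 ≡ 2.
  α_i^2 mod 13 = [12, 9, 4, 4, 1].
  S_2 = Σ v_i α_i^2 r_i = 8·12·12 + 12·9·5 + 4·4·10 + 4·4·8 + 11·1·4 = 2024 ≡ 9.
  S = (12, 2, 9) ≠ 0, so r is not a codeword (an error is present).
Step 3: locate the error. For a single error e at position i, S_ℓ = v_i·e·α_i^ℓ, so α_err = S_1/S_0.
  S_0^{−1} = 12^{−1} = 12 (mod 13), so α_err = 2·12 = 24 ≡ 11 = α_3. Error position i = 3.
  Consistency check: S_2/S_1 = 9·7 = 63 ≡ 11 = α_err ✓ (single-error assumption holds).
Step 4: error magnitude e = S_0/v_3 = S_0·∏_{j≠3}(α_3 − α_j) = 12·10 = 120 ≡ 3 (mod 13).
Step 5: correct position 3: c_3 = r_3 − e = 10 − 3 ≡ 7 (mod 13). Hence c = [12, 5, 7, 8, 4].
  Check: interpolating c through the α_i gives m(x) = 1 + 10·x (degree < 2) with m(α_i) = c_i for every i, so c is indeed a codeword.


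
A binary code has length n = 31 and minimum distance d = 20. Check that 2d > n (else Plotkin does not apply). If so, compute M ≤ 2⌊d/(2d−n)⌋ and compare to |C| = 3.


Plotkin bound M ≤ 4; given |C| = 3 ≤ bound (satisfied).

Check applicability: 2d = 40, n = 31.
2d − n = 9 > 0, so Plotkin applies.
Compute d/(2d−n) = 20/9 ≈ 2.2222.
⌊d/(2d−n)⌋ = 2.
Plotkin bound: M ≤ 2·2 = 4.
Given |C| = 3, check: satisfied.
This |C| is below the Plotkin bound.


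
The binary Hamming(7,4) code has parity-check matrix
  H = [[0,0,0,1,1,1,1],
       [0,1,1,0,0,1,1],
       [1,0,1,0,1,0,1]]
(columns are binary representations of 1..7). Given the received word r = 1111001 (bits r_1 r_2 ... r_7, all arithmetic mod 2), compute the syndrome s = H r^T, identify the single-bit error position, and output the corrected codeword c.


s = (0, 1, 1)^T, error position = 3, corrected codeword c = 1101001

Compute s = H r^T mod 2 one row at a time:
  s_1 = 1 + 0 + 0 + 1 = 2 ≡ 0 (mod 2).
  s_2 = 1 + 1 + 0 + 1 = 3 ≡ 1 (mod 2).
  s_3 = 1 + 1 + 0 + 1 = 3 ≡ 1 (mod 2).
s = (0, 1, 1)^T — this equals column 3 of H (binary 011), so error is at position 3.
Correct: flip bit 3 of r = 1111001 to get c = 1101001.


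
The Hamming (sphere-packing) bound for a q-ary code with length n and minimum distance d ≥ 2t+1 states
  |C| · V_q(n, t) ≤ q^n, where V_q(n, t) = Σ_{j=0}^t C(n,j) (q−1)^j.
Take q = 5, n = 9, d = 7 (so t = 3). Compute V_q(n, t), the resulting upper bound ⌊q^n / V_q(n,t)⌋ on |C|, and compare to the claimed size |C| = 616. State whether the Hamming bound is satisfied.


V_q(n, t) = 5989, q^n = 1953125, Hamming bound = 326, |C| = 616 > bound (violated).

Step 1: Compute V_q(n, t) = Σ_{j=0}^3 C(n, j) (q−1)^j.
  j = 0: C(9,0)·(4)^0 = 1·1 = 1.
  j = 1: C(9,1)·(4)^1 = 9·4 = 36.
  j = 2: C(9,2)·(4)^2 = 36·16 = 576.
  j = 3: C(9,3)·(4)^3 = 84·64 = 5376.
  V_q(n, t) = 1 + 36 + 576 + 5376 = 5989.
Step 2: q^n = 5^9 = 1953125.
Step 3: Hamming bound ⌊q^n / V_q(n,t)⌋ = ⌊1953125/5989⌋ = 326.
Step 4: Compare |C| = 616 to 326: violated.
The claimed |C| lies above the Hamming bound, so no 5-ary code of length 9 with d ≥ 7 can have 616 codewords.


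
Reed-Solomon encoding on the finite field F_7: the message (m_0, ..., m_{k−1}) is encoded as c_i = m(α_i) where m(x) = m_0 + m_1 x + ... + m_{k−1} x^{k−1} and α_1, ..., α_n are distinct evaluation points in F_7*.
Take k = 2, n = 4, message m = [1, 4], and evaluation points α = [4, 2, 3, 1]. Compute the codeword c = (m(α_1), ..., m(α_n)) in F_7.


c = [3, 2, 6, 5]

Message polynomial: m(x) = 1 + 4·x (mod 7).
For each evaluation point α_i, compute m(α_i) mod 7:
  α_1 = 4: Horner steps 4 → 3, so m(4) = 3.
  α_2 = 2: Horner steps 4 → 2, so m(2) = 2.
  α_3 = 3: Horner steps 4 → 6, so m(3) = 6.
  α_4 = 1: Horner steps 4 → 5, so m(1) = 5.
Codeword c = [3, 2, 6, 5] ∈ F_7^4.


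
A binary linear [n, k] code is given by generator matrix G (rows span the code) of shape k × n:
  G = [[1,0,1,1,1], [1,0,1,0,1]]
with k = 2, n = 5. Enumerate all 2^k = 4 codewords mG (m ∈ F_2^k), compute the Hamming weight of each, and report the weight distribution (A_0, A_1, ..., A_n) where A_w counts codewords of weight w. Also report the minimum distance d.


Weight distribution: A_0 = 1, A_1 = 1, A_3 = 1, A_4 = 1. Minimum distance d = 1.

Enumerate all 2^2 = 4 messages m ∈ F_2^2.
For each, compute codeword c = mG in F_2^5, then tally its weight.
  m = 00 → c = 00000, weight = 0.
  m = 10 → c = 10111, weight = 4.
  m = 01 → c = 10101, weight = 3.
  m = 11 → c = 00010, weight = 1.
Tally weights:
  weight 0: 1 codewords.
  weight 1: 1 codewords.
  weight 3: 1 codewords.
  weight 4: 1 codewords.
Minimum distance d = smallest w > 0 with A_w > 0 = 1.
Sanity: Σ A_w = 4 = 2^2 = 4 ✓.


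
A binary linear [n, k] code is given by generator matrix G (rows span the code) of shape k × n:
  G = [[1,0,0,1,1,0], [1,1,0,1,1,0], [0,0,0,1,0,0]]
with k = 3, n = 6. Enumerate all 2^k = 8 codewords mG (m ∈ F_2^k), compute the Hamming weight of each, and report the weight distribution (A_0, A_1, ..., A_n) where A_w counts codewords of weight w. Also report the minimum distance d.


Weight distribution: A_0 = 1, A_1 = 2, A_2 = 2, A_3 = 2, A_4 = 1. Minimum distance d = 1.

Enumerate all 2^3 = 8 messages m ∈ F_2^3.
For each, compute codeword c = mG in F_2^6, then tally its weight.
  m = 000 → c = 000000, weight = 0.
  m = 100 → c = 100110, weight = 3.
  m = 010 → c = 110110, weight = 4.
  m = 110 → c = 010000, weight = 1.
  m = 001 → c = 000100, weight = 1.
  m = 101 → c = 100010, weight = 2.
  m = 011 → c = 110010, weight = 3.
  m = 111 → c = 010100, weight = 2.
Tally weights:
  weight 0: 1 codewords.
  weight 1: 2 codewords.
  weight 2: 2 codewords.
  weight 3: 2 codewords.
  weight 4: 1 codewords.
Minimum distance d = smallest w > 0 with A_w > 0 = 1.
Sanity: Σ A_w = 8 = 2^3 = 8 ✓.


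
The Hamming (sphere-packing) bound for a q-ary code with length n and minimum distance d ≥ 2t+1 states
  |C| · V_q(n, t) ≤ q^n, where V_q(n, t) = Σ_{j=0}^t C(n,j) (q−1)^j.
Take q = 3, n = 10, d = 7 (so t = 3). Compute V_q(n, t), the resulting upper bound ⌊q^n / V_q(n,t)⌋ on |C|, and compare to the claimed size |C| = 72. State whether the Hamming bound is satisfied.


V_q(n, t) = 1161, q^n = 59049, Hamming bound = 50, |C| = 72 > bound (violated).

Step 1: Compute V_q(n, t) = Σ_{j=0}^3 C(n, j) (q−1)^j.
  j = 0: C(10,0)·(2)^0 = 1·1 = 1.
  j = 1: C(10,1)·(2)^1 = 10·2 = 20.
  j = 2: C(10,2)·(2)^2 = 45·4 = 180.
  j = 3: C(10,3)·(2)^3 = 120·8 = 960.
  V_q(n, t) = 1 + 20 + 180 + 960 = 1161.
Step 2: q^n = 3^10 = 59049.
Step 3: Hamming bound ⌊q^n / V_q(n,t)⌋ = ⌊59049/1161⌋ = 50.
Step 4: Compare |C| = 72 to 50: violated.
The claimed |C| lies above the Hamming bound, so no 3-ary code of length 10 with d ≥ 7 can have 72 codewords.


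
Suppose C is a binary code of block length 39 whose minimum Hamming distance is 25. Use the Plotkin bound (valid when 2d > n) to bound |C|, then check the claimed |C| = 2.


Plotkin bound M ≤ 4; given |C| = 2 ≤ bound (satisfied).

Check applicability: 2d = 50, n = 39.
2d − n = 11 > 0, so Plotkin applies.
Compute d/(2d−n) = 25/11 ≈ 2.2727.
⌊d/(2d−n)⌋ = 2.
Plotkin bound: M ≤ 2·2 = 4.
Given |C| = 2, check: satisfied.
This |C| is below the Plotkin bound.


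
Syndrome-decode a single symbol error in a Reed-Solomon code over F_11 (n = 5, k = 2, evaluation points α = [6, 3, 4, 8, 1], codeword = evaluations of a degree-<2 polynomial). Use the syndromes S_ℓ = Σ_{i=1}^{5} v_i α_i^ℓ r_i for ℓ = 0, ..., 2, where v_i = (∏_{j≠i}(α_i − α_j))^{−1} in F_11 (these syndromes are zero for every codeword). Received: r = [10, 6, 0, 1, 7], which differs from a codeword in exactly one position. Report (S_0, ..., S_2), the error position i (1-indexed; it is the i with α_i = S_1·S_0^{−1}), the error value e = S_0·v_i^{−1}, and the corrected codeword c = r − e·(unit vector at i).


S = (5, 7, 1), error at position 4, error magnitude e = 3, c = [10, 6, 0, 9, 7].

Step 1: column multipliers v_i = (∏_{j≠i}(α_i − α_j))^{−1} mod 11.
  i = 1 (α = 6): (6−3)(6−4)(6−8)(6−1) = 3·2·(−2)·5 = −60 ≡ 6, so v_1 = 6^{−1} = 2 (mod 11).
  i = 2 (α = 3): (3−6)(3−4)(3−8)(3−1) = (−3)·(−1)·(−5)·2 = −30 ≡ 3, so v_2 = 3^{−1} = 4 (mod 11).
  i = 3 (α = 4): (4−6)(4−3)(4−8)(4−1) = (−2)·1·(−4)·3 = 24 ≡ 2, so v_3 = 2^{−1} = 6 (mod 11).
  i = 4 (α = 8): (8−6)(8−3)(8−4)(8−1) = 2·5·4·7 = 280 ≡ 5, so v_4 = 5^{−1} = 9 (mod 11).
  i = 5 (α = 1): (1−6)(1−3)(1−4)(1−8) = (−5)·(−2)·(−3)·(−7) = 210 ≡ 1, so v_5 = 1^{−1} = 1 (mod 11).
  v = [2, 4, 6, 9, 1].
Step 2: syndromes of r = [10, 6, 0, 1, 7] (all sums mod 11).
  S_0 = Σ v_i r_i = 2·10 + 4·6 + 6·0 + 9·1 + 1·7 = 60 ≡ 5.
  S_1 = Σ v_i α_i r_i = 2·6·10 + 4·3·6 + 6·4·0 + 9·8·1 + 1·1·7 = 271 ≡ 7.
  α_i^2 mod 11 = [3, 9, 5, 9, 1].
  S_2 = Σ v_i α_i^2 r_i = 2·3·10 + 4·9·6 + 6·5·0 + 9·9·1 + 1·1·7 = 364 ≡ 1.
  S = (5, 7, 1) ≠ 0, so r is not a codeword (an error is present).
Step 3: locate the error. For a single error e at position i, S_ℓ = v_i·e·α_i^ℓ, so α_err = S_1/S_0.
  S_0^{−1} = 5^{−1} = 9 (mod 11), so α_err = 7·9 = 63 ≡ 8 = α_4. Error position i = 4.
  Consistency check: S_2/S_1 = 1·8 = 8 ≡ 8 = α_err ✓ (single-error assumption holds).
Step 4: error magnitude e = S_0/v_4 = S_0·∏_{j≠4}(α_4 − α_j) = 5·5 = 25 ≡ 3 (mod 11).
Step 5: correct position 4: c_4 = r_4 − e = 1 − 3 ≡ 9 (mod 11). Hence c = [10, 6, 0, 9, 7].
  Check: interpolating c through the α_i gives m(x) = 2 + 5·x (degree < 2) with m(α_i) = c_i for every i, so c is indeed a codeword.
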